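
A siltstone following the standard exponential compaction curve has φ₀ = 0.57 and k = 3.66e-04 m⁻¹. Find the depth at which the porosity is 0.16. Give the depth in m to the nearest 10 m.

Working in km (1 km = 1000 m; k in km⁻¹ = k in m⁻¹ × 1000):
Invert Athy's law: z = ln(φ₀/φ) / k
z = ln(0.57/0.16) / 0.366 = ln(3.562) / 0.366 = 1.2705 / 0.366 = 3.471 km

3470 m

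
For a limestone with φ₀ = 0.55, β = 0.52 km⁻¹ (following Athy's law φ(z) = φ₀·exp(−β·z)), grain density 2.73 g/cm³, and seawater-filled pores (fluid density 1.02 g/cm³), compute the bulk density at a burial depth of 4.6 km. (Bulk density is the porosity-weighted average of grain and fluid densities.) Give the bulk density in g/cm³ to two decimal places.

Porosity at depth: φ = 0.55·exp(−0.52×4.6) = 0.55×0.0914 = 0.0503
Bulk density: ρ_b = (1−φ)ρ_g + φ·ρ_f = 0.9497×2.73 + 0.0503×1.02
       = 2.593 + 0.051 = 2.644 g/cm³

2.64 g/cm³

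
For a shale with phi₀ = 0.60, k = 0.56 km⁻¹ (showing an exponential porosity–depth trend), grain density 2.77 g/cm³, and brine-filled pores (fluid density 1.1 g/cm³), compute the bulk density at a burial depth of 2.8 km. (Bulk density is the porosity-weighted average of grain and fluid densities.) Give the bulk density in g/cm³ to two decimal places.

2.56 g/cm³

Porosity at depth: phi = 0.6·exp(−0.56×2.8) = 0.6×0.2085 = 0.1251
Bulk density: ρ_b = (1−phi)ρ_g + phi·ρ_f = 0.8749×2.77 + 0.1251×1.1
       = 2.424 + 0.138 = 2.561 g/cm³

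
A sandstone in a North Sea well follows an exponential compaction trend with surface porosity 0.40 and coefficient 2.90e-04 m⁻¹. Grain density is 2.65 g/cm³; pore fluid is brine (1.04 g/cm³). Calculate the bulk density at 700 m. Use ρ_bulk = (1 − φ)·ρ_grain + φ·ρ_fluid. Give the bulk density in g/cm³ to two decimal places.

2.12 g/cm³

Working in km (1 km = 1000 m; k in km⁻¹ = k in m⁻¹ × 1000):
Porosity at depth: φ = 0.4·exp(−0.29×0.7) = 0.4×0.8163 = 0.3265
Bulk density: ρ_b = (1−φ)ρ_g + φ·ρ_f = 0.6735×2.65 + 0.3265×1.04
       = 1.785 + 0.340 = 2.124 g/cm³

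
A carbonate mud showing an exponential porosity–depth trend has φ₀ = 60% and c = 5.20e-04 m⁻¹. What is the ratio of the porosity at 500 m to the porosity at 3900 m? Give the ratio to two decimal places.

5.86

Working in km (1 km = 1000 m; c in km⁻¹ = c in m⁻¹ × 1000):
φ(z₁)/φ(z₂) = e^(−c·z₁)/e^(−c·z₂) = e^{c(z₂−z₁)}
= exp(0.52 × 3.4) = exp(1.768) = 5.8591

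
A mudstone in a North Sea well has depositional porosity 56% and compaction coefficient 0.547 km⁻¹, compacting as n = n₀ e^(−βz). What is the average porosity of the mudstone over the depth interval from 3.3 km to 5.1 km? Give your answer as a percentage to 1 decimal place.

5.9%

⟨n⟩ = (1/(z₂−z₁)) ∫ n₀ e^(−βz) dz = n₀·(e^(−β·z₁) − e^(−β·z₂)) / (β·(z₂−z₁))
e^(−0.547×3.3) = 0.1645; e^(−0.547×5.1) = 0.0614
⟨n⟩ = 0.56 × (0.1645 − 0.0614) / (0.547 × 1.8) = 0.56 × 0.1046 = 0.0586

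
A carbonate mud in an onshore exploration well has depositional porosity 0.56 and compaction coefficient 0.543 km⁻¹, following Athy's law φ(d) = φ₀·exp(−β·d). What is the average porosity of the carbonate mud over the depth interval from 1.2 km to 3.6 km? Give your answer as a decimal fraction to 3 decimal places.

0.163

⟨φ⟩ = (1/(d₂−d₁)) ∫ φ₀ e^(−βd) dd = φ₀·(e^(−β·d₁) − e^(−β·d₂)) / (β·(d₂−d₁))
e^(−0.543×1.2) = 0.5212; e^(−0.543×3.6) = 0.1416
⟨φ⟩ = 0.56 × (0.5212 − 0.1416) / (0.543 × 2.4) = 0.56 × 0.2913 = 0.1631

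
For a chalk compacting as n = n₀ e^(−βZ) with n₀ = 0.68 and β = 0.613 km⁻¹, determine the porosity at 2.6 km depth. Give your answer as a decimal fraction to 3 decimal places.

n = n₀·exp(−β·Z) = 0.68 × exp(−0.613 × 2.6) = 0.68 × exp(−1.594)
  = 0.68 × 0.2032 = 0.1381

0.138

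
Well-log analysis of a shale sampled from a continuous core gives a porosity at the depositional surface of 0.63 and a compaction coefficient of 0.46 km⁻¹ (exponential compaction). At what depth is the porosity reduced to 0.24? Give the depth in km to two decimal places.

2.10 km

Invert Athy's law: z = ln(phi₀/phi) / k
z = ln(0.63/0.24) / 0.46 = ln(2.625) / 0.46 = 0.9651 / 0.46 = 2.098 km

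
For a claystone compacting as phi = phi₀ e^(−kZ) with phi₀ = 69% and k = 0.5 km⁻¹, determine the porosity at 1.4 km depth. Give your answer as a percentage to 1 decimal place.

34.3%

phi = phi₀·exp(−k·Z) = 0.69 × exp(−0.5 × 1.4) = 0.69 × exp(−0.7)
  = 0.69 × 0.4966 = 0.3426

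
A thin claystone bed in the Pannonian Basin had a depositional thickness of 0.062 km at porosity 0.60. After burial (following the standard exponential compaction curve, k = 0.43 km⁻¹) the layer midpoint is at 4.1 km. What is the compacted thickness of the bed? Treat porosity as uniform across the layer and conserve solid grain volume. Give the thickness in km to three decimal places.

0.028 km

Porosity at 4.1 km: n = 0.6·exp(−0.43×4.1) = 0.1029
Solid-volume conservation: h(1−n) = h₀(1−n₀) ⇒ h = h₀·(1−n₀)/(1−n)
h = 0.062 × (1 − 0.6)/(1 − 0.1029) = 0.062 × 0.4459 = 0.0276 km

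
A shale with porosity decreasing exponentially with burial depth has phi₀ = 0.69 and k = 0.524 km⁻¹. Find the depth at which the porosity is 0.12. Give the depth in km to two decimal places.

Invert Athy's law: d = ln(phi₀/phi) / k
d = ln(0.69/0.12) / 0.524 = ln(5.75) / 0.524 = 1.7492 / 0.524 = 3.338 km

3.34 km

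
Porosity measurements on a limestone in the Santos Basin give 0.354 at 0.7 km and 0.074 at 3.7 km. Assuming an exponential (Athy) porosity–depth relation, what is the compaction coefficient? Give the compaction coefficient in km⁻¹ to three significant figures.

Athy: φ(z) = φ₀ e^(−βz) ⇒ φ₁/φ₂ = e^{β(z₂−z₁)} ⇒ β = ln(φ₁/φ₂)/(z₂−z₁)
β = ln(0.354/0.074) / (3.7 − 0.7) = ln(4.784) / 3 = 1.5652 / 3 = 0.5217 km⁻¹

0.522 km⁻¹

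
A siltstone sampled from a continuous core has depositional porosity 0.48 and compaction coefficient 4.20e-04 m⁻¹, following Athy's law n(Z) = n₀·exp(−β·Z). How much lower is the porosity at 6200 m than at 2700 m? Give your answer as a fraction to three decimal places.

Working in km (1 km = 1000 m; β in km⁻¹ = β in m⁻¹ × 1000):
n(2.7) = 0.48·e^(−0.42×2.7) = 0.1544
n(6.2) = 0.48·e^(−0.42×6.2) = 0.0355
Δn = 0.1544 − 0.0355 = 0.1189

0.119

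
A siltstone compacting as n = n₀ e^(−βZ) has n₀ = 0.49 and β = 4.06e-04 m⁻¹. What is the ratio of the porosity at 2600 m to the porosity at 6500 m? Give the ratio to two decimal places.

Working in km (1 km = 1000 m; β in km⁻¹ = β in m⁻¹ × 1000):
n(Z₁)/n(Z₂) = e^(−β·Z₁)/e^(−β·Z₂) = e^{β(Z₂−Z₁)}
= exp(0.406 × 3.9) = exp(1.583) = 4.8715

4.87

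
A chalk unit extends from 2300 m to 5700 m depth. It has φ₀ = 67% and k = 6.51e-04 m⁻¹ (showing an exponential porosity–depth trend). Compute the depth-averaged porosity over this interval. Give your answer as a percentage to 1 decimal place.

Working in km (1 km = 1000 m; k in km⁻¹ = k in m⁻¹ × 1000):
⟨φ⟩ = (1/(z₂−z₁)) ∫ φ₀ e^(−kz) dz = φ₀·(e^(−k·z₁) − e^(−k·z₂)) / (k·(z₂−z₁))
e^(−0.651×2.3) = 0.2237; e^(−0.651×5.7) = 0.0245
⟨φ⟩ = 0.67 × (0.2237 − 0.0245) / (0.651 × 3.4) = 0.67 × 0.0900 = 0.0603

6.0%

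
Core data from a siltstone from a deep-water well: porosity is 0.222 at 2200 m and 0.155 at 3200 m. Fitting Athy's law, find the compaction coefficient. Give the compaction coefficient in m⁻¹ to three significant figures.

0.000359 m⁻¹

Working in km (1 km = 1000 m; k in km⁻¹ = k in m⁻¹ × 1000):
Athy: φ(Z) = φ₀ e^(−kZ) ⇒ φ₁/φ₂ = e^{k(Z₂−Z₁)} ⇒ k = ln(φ₁/φ₂)/(Z₂−Z₁)
k = ln(0.222/0.155) / (3.2 − 2.2) = ln(1.432) / 1 = 0.3593 / 1 = 0.3593 km⁻¹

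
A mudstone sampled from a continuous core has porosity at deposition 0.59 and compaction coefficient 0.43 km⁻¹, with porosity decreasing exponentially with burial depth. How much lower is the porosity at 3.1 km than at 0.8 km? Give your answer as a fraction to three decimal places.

0.263

phi(0.8) = 0.59·e^(−0.43×0.8) = 0.4183
phi(3.1) = 0.59·e^(−0.43×3.1) = 0.1556
Δphi = 0.4183 − 0.1556 = 0.2627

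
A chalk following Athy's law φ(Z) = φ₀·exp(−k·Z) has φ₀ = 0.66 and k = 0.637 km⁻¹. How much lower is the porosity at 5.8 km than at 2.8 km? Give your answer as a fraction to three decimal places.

φ(2.8) = 0.66·e^(−0.637×2.8) = 0.1109
φ(5.8) = 0.66·e^(−0.637×5.8) = 0.0164
Δφ = 0.1109 − 0.0164 = 0.0945

0.094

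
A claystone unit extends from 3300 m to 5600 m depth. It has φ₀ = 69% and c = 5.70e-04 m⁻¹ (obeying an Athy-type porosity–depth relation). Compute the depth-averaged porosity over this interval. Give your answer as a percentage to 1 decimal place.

5.9%

Working in km (1 km = 1000 m; c in km⁻¹ = c in m⁻¹ × 1000):
⟨φ⟩ = (1/(d₂−d₁)) ∫ φ₀ e^(−cd) dd = φ₀·(e^(−c·d₁) − e^(−c·d₂)) / (c·(d₂−d₁))
e^(−0.57×3.3) = 0.1524; e^(−0.57×5.6) = 0.0411
⟨φ⟩ = 0.69 × (0.1524 − 0.0411) / (0.57 × 2.3) = 0.69 × 0.0849 = 0.0586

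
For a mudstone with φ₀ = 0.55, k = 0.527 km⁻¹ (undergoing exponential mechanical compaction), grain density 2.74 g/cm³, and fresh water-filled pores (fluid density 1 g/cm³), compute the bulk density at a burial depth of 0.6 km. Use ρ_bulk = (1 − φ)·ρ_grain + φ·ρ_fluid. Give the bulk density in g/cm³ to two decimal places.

2.04 g/cm³

Porosity at depth: φ = 0.55·exp(−0.527×0.6) = 0.55×0.7289 = 0.4009
Bulk density: ρ_b = (1−φ)ρ_g + φ·ρ_f = 0.5991×2.74 + 0.4009×1
       = 1.642 + 0.401 = 2.042 g/cm³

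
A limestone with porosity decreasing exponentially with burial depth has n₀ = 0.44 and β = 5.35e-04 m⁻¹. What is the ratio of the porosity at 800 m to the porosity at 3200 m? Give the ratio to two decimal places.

Working in km (1 km = 1000 m; β in km⁻¹ = β in m⁻¹ × 1000):
n(Z₁)/n(Z₂) = e^(−β·Z₁)/e^(−β·Z₂) = e^{β(Z₂−Z₁)}
= exp(0.535 × 2.4) = exp(1.284) = 3.6111

3.61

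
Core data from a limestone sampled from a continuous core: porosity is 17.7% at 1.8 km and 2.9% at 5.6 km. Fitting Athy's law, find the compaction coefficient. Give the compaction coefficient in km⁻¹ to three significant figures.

0.476 km⁻¹

Athy: φ(Z) = φ₀ e^(−cZ) ⇒ φ₁/φ₂ = e^{c(Z₂−Z₁)} ⇒ c = ln(φ₁/φ₂)/(Z₂−Z₁)
c = ln(0.177/0.029) / (5.6 − 1.8) = ln(6.103) / 3.8 = 1.8089 / 3.8 = 0.476 km⁻¹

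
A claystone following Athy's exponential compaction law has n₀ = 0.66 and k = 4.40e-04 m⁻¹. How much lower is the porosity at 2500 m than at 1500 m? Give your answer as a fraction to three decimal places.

Working in km (1 km = 1000 m; k in km⁻¹ = k in m⁻¹ × 1000):
n(1.5) = 0.66·e^(−0.44×1.5) = 0.3411
n(2.5) = 0.66·e^(−0.44×2.5) = 0.2197
Δn = 0.3411 − 0.2197 = 0.1214

0.121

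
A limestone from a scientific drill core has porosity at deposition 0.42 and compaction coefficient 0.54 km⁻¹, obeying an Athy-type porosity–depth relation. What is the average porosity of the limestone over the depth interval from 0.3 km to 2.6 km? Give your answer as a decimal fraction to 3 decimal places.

0.205

⟨phi⟩ = (1/(Z₂−Z₁)) ∫ phi₀ e^(−βZ) dZ = phi₀·(e^(−β·Z₁) − e^(−β·Z₂)) / (β·(Z₂−Z₁))
e^(−0.54×0.3) = 0.8504; e^(−0.54×2.6) = 0.2456
⟨phi⟩ = 0.42 × (0.8504 − 0.2456) / (0.54 × 2.3) = 0.42 × 0.4870 = 0.2045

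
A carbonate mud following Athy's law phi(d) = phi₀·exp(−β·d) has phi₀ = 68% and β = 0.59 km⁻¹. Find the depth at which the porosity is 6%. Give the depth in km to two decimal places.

4.11 km

Invert Athy's law: d = ln(phi₀/phi) / β
d = ln(0.68/0.06) / 0.59 = ln(11.33) / 0.59 = 2.4277 / 0.59 = 4.115 km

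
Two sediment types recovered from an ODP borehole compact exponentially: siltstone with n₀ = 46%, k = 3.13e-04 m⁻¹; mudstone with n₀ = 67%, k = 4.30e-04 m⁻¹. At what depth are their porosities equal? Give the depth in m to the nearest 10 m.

3210 m

Working in km (1 km = 1000 m; k in km⁻¹ = k in m⁻¹ × 1000):
Set n₀ₐ e^(−kₐZ) = n₀ᵦ e^(−kᵦZ) ⇒ ln(n₀ₐ/n₀ᵦ) = (kₐ − kᵦ)·Z
Z = ln(0.46/0.67) / (0.313 − 0.43) = -0.3761 / -0.117 = 3.214 km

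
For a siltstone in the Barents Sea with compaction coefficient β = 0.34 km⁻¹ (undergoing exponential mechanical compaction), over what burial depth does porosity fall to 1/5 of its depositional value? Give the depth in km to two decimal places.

4.73 km

n/n₀ = 1/5 ⇒ exp(−β·d) = 1/5 ⇒ d = ln(5) / β
d = 1.6094 / 0.34 = 4.734 km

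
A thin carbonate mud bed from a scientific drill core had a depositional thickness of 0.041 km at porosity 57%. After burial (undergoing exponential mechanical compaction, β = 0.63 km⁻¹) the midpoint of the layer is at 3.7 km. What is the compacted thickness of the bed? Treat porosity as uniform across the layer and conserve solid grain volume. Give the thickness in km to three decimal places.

Porosity at 3.7 km: phi = 0.57·exp(−0.63×3.7) = 0.0554
Solid-volume conservation: h(1−phi) = h₀(1−phi₀) ⇒ h = h₀·(1−phi₀)/(1−phi)
h = 0.041 × (1 − 0.57)/(1 − 0.0554) = 0.041 × 0.4552 = 0.0187 km

0.019 km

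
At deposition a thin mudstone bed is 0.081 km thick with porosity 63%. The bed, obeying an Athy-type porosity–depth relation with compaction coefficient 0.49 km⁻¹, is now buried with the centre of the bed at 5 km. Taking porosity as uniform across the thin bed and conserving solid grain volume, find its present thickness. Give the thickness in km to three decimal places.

Porosity at 5 km: n = 0.63·exp(−0.49×5) = 0.0544
Solid-volume conservation: h(1−n) = h₀(1−n₀) ⇒ h = h₀·(1−n₀)/(1−n)
h = 0.081 × (1 − 0.63)/(1 − 0.0544) = 0.081 × 0.3913 = 0.0317 km

0.032 km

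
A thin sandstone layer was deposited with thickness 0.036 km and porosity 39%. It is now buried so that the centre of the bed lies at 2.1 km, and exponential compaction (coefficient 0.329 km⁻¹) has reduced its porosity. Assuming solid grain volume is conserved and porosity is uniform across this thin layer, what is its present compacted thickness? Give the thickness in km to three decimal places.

0.027 km

Porosity at 2.1 km: phi = 0.39·exp(−0.329×2.1) = 0.1954
Solid-volume conservation: h(1−phi) = h₀(1−phi₀) ⇒ h = h₀·(1−phi₀)/(1−phi)
h = 0.036 × (1 − 0.39)/(1 − 0.1954) = 0.036 × 0.7582 = 0.0273 km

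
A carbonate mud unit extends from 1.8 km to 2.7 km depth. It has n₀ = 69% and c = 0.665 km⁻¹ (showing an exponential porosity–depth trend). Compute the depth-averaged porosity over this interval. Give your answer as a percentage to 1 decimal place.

15.7%

⟨n⟩ = (1/(z₂−z₁)) ∫ n₀ e^(−cz) dz = n₀·(e^(−c·z₁) − e^(−c·z₂)) / (c·(z₂−z₁))
e^(−0.665×1.8) = 0.3021; e^(−0.665×2.7) = 0.1660
⟨n⟩ = 0.69 × (0.3021 − 0.1660) / (0.665 × 0.9) = 0.69 × 0.2273 = 0.1569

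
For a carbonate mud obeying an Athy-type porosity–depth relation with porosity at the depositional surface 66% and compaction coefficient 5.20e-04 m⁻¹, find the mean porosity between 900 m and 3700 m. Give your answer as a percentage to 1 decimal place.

21.8%

Working in km (1 km = 1000 m; c in km⁻¹ = c in m⁻¹ × 1000):
⟨n⟩ = (1/(Z₂−Z₁)) ∫ n₀ e^(−cZ) dZ = n₀·(e^(−c·Z₁) − e^(−c·Z₂)) / (c·(Z₂−Z₁))
e^(−0.52×0.9) = 0.6263; e^(−0.52×3.7) = 0.1460
⟨n⟩ = 0.66 × (0.6263 − 0.1460) / (0.52 × 2.8) = 0.66 × 0.3298 = 0.2177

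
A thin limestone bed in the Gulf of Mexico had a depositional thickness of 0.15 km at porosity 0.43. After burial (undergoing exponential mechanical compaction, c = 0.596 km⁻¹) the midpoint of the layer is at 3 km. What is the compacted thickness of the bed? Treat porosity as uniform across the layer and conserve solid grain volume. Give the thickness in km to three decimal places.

Porosity at 3 km: φ = 0.43·exp(−0.596×3) = 0.0719
Solid-volume conservation: h(1−φ) = h₀(1−φ₀) ⇒ h = h₀·(1−φ₀)/(1−φ)
h = 0.15 × (1 − 0.43)/(1 − 0.0719) = 0.15 × 0.6142 = 0.0921 km

0.092 km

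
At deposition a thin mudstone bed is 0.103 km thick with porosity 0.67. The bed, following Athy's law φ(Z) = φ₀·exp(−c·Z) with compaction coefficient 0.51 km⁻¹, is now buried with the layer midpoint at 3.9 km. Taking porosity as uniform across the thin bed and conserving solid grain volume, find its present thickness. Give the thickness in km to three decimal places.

Porosity at 3.9 km: φ = 0.67·exp(−0.51×3.9) = 0.0917
Solid-volume conservation: h(1−φ) = h₀(1−φ₀) ⇒ h = h₀·(1−φ₀)/(1−φ)
h = 0.103 × (1 − 0.67)/(1 − 0.0917) = 0.103 × 0.3633 = 0.0374 km

0.037 km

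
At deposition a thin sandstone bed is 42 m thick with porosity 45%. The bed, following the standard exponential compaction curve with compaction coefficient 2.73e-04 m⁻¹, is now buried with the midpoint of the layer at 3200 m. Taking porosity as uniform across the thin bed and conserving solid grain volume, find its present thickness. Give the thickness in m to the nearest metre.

Working in km (1 km = 1000 m; β in km⁻¹ = β in m⁻¹ × 1000):
Porosity at 3.2 km: φ = 0.45·exp(−0.273×3.2) = 0.1879
Solid-volume conservation: h(1−φ) = h₀(1−φ₀) ⇒ h = h₀·(1−φ₀)/(1−φ)
h = 0.042 × (1 − 0.45)/(1 − 0.1879) = 0.042 × 0.6772 = 0.0284 km

28 m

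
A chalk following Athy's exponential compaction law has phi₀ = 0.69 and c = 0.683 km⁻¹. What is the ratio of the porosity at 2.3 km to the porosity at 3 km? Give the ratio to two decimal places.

1.61

phi(z₁)/phi(z₂) = e^(−c·z₁)/e^(−c·z₂) = e^{c(z₂−z₁)}
= exp(0.683 × 0.7) = exp(0.4781) = 1.6130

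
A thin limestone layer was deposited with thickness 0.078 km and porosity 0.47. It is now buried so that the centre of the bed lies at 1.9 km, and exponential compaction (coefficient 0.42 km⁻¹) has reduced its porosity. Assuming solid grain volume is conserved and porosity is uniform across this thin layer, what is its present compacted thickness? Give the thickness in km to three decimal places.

Porosity at 1.9 km: phi = 0.47·exp(−0.42×1.9) = 0.2116
Solid-volume conservation: h(1−phi) = h₀(1−phi₀) ⇒ h = h₀·(1−phi₀)/(1−phi)
h = 0.078 × (1 − 0.47)/(1 − 0.2116) = 0.078 × 0.6723 = 0.0524 km

0.052 km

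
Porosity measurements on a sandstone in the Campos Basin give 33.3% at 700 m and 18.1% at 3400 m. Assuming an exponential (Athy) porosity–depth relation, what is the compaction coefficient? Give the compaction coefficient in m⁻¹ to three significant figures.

0.000226 m⁻¹

Working in km (1 km = 1000 m; k in km⁻¹ = k in m⁻¹ × 1000):
Athy: n(z) = n₀ e^(−kz) ⇒ n₁/n₂ = e^{k(z₂−z₁)} ⇒ k = ln(n₁/n₂)/(z₂−z₁)
k = ln(0.333/0.181) / (3.4 − 0.7) = ln(1.84) / 2.7 = 0.6096 / 2.7 = 0.2258 km⁻¹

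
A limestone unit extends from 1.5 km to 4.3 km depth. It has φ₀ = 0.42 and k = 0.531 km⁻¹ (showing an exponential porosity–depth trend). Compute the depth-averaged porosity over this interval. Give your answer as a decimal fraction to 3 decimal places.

0.099

⟨φ⟩ = (1/(z₂−z₁)) ∫ φ₀ e^(−kz) dz = φ₀·(e^(−k·z₁) − e^(−k·z₂)) / (k·(z₂−z₁))
e^(−0.531×1.5) = 0.4509; e^(−0.531×4.3) = 0.1019
⟨φ⟩ = 0.42 × (0.4509 − 0.1019) / (0.531 × 2.8) = 0.42 × 0.2347 = 0.0986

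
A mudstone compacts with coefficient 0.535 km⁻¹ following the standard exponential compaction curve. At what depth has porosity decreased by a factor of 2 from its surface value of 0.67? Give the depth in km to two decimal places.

φ/φ₀ = 1/2 ⇒ exp(−β·d) = 1/2 ⇒ d = ln(2) / β
d = 0.6931 / 0.535 = 1.296 km

1.30 km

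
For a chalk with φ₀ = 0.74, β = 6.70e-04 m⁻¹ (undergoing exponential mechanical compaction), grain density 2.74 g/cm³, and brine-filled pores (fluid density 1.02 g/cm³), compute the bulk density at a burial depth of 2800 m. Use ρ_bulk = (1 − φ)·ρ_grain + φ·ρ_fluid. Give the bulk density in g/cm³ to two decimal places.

Working in km (1 km = 1000 m; β in km⁻¹ = β in m⁻¹ × 1000):
Porosity at depth: φ = 0.74·exp(−0.67×2.8) = 0.74×0.1532 = 0.1134
Bulk density: ρ_b = (1−φ)ρ_g + φ·ρ_f = 0.8866×2.74 + 0.1134×1.02
       = 2.429 + 0.116 = 2.545 g/cm³

2.55 g/cm³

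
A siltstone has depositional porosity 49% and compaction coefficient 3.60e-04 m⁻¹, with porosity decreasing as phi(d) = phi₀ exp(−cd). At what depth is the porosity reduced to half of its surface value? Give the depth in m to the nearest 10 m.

1930 m

Working in km (1 km = 1000 m; c in km⁻¹ = c in m⁻¹ × 1000):
phi/phi₀ = 1/2 ⇒ exp(−c·d) = 1/2 ⇒ d = ln(2) / c
d = 0.6931 / 0.36 = 1.925 km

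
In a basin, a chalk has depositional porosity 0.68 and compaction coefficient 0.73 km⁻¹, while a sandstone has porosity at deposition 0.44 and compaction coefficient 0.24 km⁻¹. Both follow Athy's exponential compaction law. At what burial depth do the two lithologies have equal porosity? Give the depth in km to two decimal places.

0.89 km

Set phi₀ₐ e^(−kₐd) = phi₀ᵦ e^(−kᵦd) ⇒ ln(phi₀ₐ/phi₀ᵦ) = (kₐ − kᵦ)·d
d = ln(0.68/0.44) / (0.73 − 0.24) = 0.4353 / 0.49 = 0.888 km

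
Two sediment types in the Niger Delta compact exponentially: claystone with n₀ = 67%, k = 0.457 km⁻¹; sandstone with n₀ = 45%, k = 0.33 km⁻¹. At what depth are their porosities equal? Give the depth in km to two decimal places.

3.13 km

Set n₀ₐ e^(−kₐZ) = n₀ᵦ e^(−kᵦZ) ⇒ ln(n₀ₐ/n₀ᵦ) = (kₐ − kᵦ)·Z
Z = ln(0.67/0.45) / (0.457 − 0.33) = 0.3980 / 0.127 = 3.134 km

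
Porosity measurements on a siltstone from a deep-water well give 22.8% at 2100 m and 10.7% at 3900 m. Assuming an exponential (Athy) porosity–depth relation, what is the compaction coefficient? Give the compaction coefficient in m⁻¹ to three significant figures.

Working in km (1 km = 1000 m; c in km⁻¹ = c in m⁻¹ × 1000):
Athy: n(d) = n₀ e^(−cd) ⇒ n₁/n₂ = e^{c(d₂−d₁)} ⇒ c = ln(n₁/n₂)/(d₂−d₁)
c = ln(0.228/0.107) / (3.9 − 2.1) = ln(2.131) / 1.8 = 0.7565 / 1.8 = 0.4203 km⁻¹

0.000420 m⁻¹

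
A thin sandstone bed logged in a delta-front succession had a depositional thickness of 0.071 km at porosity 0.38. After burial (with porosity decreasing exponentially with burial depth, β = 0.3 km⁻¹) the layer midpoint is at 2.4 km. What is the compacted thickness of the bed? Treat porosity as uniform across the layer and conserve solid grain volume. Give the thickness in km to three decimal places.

Porosity at 2.4 km: φ = 0.38·exp(−0.3×2.4) = 0.1850
Solid-volume conservation: h(1−φ) = h₀(1−φ₀) ⇒ h = h₀·(1−φ₀)/(1−φ)
h = 0.071 × (1 − 0.38)/(1 − 0.1850) = 0.071 × 0.7607 = 0.0540 km

0.054 km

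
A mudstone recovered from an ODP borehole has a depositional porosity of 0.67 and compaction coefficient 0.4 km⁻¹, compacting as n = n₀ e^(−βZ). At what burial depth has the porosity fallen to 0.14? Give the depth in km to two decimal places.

Invert Athy's law: Z = ln(n₀/n) / β
Z = ln(0.67/0.14) / 0.4 = ln(4.786) / 0.4 = 1.5656 / 0.4 = 3.914 km

3.91 km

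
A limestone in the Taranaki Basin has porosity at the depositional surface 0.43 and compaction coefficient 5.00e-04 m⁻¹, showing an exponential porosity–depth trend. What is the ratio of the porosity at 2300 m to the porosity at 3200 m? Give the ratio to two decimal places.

1.57

Working in km (1 km = 1000 m; k in km⁻¹ = k in m⁻¹ × 1000):
phi(d₁)/phi(d₂) = e^(−k·d₁)/e^(−k·d₂) = e^{k(d₂−d₁)}
= exp(0.5 × 0.9) = exp(0.45) = 1.5683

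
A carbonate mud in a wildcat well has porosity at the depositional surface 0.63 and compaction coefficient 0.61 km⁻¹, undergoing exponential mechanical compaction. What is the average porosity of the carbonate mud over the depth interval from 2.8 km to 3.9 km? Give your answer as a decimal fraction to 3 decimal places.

⟨φ⟩ = (1/(z₂−z₁)) ∫ φ₀ e^(−βz) dz = φ₀·(e^(−β·z₁) − e^(−β·z₂)) / (β·(z₂−z₁))
e^(−0.61×2.8) = 0.1812; e^(−0.61×3.9) = 0.0926
⟨φ⟩ = 0.63 × (0.1812 − 0.0926) / (0.61 × 1.1) = 0.63 × 0.1320 = 0.0832

0.083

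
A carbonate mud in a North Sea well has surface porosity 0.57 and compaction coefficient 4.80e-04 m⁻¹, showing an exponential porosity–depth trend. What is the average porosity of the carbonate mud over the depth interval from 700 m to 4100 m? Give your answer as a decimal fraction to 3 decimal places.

Working in km (1 km = 1000 m; c in km⁻¹ = c in m⁻¹ × 1000):
⟨φ⟩ = (1/(Z₂−Z₁)) ∫ φ₀ e^(−cZ) dZ = φ₀·(e^(−c·Z₁) − e^(−c·Z₂)) / (c·(Z₂−Z₁))
e^(−0.48×0.7) = 0.7146; e^(−0.48×4.1) = 0.1397
⟨φ⟩ = 0.57 × (0.7146 − 0.1397) / (0.48 × 3.4) = 0.57 × 0.3523 = 0.2008

0.201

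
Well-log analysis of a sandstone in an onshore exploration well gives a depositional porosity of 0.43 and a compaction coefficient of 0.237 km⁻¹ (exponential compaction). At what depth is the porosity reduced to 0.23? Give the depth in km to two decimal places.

2.64 km

Invert Athy's law: z = ln(φ₀/φ) / c
z = ln(0.43/0.23) / 0.237 = ln(1.87) / 0.237 = 0.6257 / 0.237 = 2.640 km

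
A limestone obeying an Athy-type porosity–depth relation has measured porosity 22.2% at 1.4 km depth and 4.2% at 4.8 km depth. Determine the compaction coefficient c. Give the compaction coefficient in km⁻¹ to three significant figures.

0.490 km⁻¹

Athy: φ(z) = φ₀ e^(−cz) ⇒ φ₁/φ₂ = e^{c(z₂−z₁)} ⇒ c = ln(φ₁/φ₂)/(z₂−z₁)
c = ln(0.222/0.042) / (4.8 − 1.4) = ln(5.286) / 3.4 = 1.6650 / 3.4 = 0.4897 km⁻¹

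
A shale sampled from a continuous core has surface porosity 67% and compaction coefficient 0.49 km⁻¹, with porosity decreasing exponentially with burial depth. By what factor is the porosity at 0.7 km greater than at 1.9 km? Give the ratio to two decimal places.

1.80

phi(Z₁)/phi(Z₂) = e^(−c·Z₁)/e^(−c·Z₂) = e^{c(Z₂−Z₁)}
= exp(0.49 × 1.2) = exp(0.588) = 1.8004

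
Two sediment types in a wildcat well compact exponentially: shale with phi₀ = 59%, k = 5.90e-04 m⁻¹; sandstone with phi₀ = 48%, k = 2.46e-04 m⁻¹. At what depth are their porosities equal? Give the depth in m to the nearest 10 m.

Working in km (1 km = 1000 m; k in km⁻¹ = k in m⁻¹ × 1000):
Set phi₀ₐ e^(−kₐZ) = phi₀ᵦ e^(−kᵦZ) ⇒ ln(phi₀ₐ/phi₀ᵦ) = (kₐ − kᵦ)·Z
Z = ln(0.59/0.48) / (0.59 − 0.246) = 0.2063 / 0.344 = 0.600 km

600 m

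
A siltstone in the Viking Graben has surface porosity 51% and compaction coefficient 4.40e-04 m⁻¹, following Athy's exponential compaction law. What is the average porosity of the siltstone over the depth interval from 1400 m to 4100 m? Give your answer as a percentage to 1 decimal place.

16.1%

Working in km (1 km = 1000 m; c in km⁻¹ = c in m⁻¹ × 1000):
⟨φ⟩ = (1/(d₂−d₁)) ∫ φ₀ e^(−cd) dd = φ₀·(e^(−c·d₁) − e^(−c·d₂)) / (c·(d₂−d₁))
e^(−0.44×1.4) = 0.5401; e^(−0.44×4.1) = 0.1646
⟨φ⟩ = 0.51 × (0.5401 − 0.1646) / (0.44 × 2.7) = 0.51 × 0.3160 = 0.1612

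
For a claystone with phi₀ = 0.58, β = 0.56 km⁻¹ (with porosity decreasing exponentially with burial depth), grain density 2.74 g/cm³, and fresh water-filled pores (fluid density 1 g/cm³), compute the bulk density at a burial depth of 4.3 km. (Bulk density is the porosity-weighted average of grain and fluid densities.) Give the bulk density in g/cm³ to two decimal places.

2.65 g/cm³

Porosity at depth: phi = 0.58·exp(−0.56×4.3) = 0.58×0.0900 = 0.0522
Bulk density: ρ_b = (1−phi)ρ_g + phi·ρ_f = 0.9478×2.74 + 0.0522×1
       = 2.597 + 0.052 = 2.649 g/cm³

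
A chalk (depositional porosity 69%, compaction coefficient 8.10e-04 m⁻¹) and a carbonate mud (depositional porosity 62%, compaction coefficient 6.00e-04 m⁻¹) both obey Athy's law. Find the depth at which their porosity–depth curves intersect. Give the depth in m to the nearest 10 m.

510 m

Working in km (1 km = 1000 m; β in km⁻¹ = β in m⁻¹ × 1000):
Set φ₀ₐ e^(−βₐZ) = φ₀ᵦ e^(−βᵦZ) ⇒ ln(φ₀ₐ/φ₀ᵦ) = (βₐ − βᵦ)·Z
Z = ln(0.69/0.62) / (0.81 − 0.6) = 0.1070 / 0.21 = 0.509 km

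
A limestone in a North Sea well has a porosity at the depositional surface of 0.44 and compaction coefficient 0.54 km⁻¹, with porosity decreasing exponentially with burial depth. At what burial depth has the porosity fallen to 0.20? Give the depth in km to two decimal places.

Invert Athy's law: d = ln(φ₀/φ) / k
d = ln(0.44/0.2) / 0.54 = ln(2.2) / 0.54 = 0.7885 / 0.54 = 1.460 km

1.46 km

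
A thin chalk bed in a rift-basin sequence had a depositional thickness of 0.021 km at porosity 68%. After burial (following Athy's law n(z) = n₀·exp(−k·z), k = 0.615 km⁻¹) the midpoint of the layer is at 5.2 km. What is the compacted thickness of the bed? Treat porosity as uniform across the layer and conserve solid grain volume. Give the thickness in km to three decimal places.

Porosity at 5.2 km: n = 0.68·exp(−0.615×5.2) = 0.0278
Solid-volume conservation: h(1−n) = h₀(1−n₀) ⇒ h = h₀·(1−n₀)/(1−n)
h = 0.021 × (1 − 0.68)/(1 − 0.0278) = 0.021 × 0.3291 = 0.0069 km

0.007 km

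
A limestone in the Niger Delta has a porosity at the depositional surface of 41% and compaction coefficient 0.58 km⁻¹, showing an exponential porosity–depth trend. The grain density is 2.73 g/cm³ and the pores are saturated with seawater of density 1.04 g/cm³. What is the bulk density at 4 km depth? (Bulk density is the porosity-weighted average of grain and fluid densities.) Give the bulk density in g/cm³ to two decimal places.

Porosity at depth: n = 0.41·exp(−0.58×4) = 0.41×0.0983 = 0.0403
Bulk density: ρ_b = (1−n)ρ_g + n·ρ_f = 0.9597×2.73 + 0.0403×1.04
       = 2.620 + 0.042 = 2.662 g/cm³

2.66 g/cm³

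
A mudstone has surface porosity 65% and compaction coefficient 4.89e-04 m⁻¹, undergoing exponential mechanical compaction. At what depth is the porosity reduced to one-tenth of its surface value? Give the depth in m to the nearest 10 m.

4710 m

Working in km (1 km = 1000 m; β in km⁻¹ = β in m⁻¹ × 1000):
φ/φ₀ = 1/10 ⇒ exp(−β·Z) = 1/10 ⇒ Z = ln(10) / β
Z = 2.3026 / 0.489 = 4.709 km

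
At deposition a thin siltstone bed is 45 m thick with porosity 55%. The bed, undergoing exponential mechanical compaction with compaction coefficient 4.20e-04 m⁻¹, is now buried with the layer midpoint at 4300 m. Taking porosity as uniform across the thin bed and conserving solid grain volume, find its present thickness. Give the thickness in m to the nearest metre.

Working in km (1 km = 1000 m; β in km⁻¹ = β in m⁻¹ × 1000):
Porosity at 4.3 km: φ = 0.55·exp(−0.42×4.3) = 0.0904
Solid-volume conservation: h(1−φ) = h₀(1−φ₀) ⇒ h = h₀·(1−φ₀)/(1−φ)
h = 0.045 × (1 − 0.55)/(1 − 0.0904) = 0.045 × 0.4947 = 0.0223 km

22 m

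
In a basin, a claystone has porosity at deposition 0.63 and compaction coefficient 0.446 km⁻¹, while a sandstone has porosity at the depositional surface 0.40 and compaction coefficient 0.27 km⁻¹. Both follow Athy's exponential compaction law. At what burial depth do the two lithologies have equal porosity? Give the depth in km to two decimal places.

Set φ₀ₐ e^(−βₐZ) = φ₀ᵦ e^(−βᵦZ) ⇒ ln(φ₀ₐ/φ₀ᵦ) = (βₐ − βᵦ)·Z
Z = ln(0.63/0.4) / (0.446 − 0.27) = 0.4543 / 0.176 = 2.581 km

2.58 km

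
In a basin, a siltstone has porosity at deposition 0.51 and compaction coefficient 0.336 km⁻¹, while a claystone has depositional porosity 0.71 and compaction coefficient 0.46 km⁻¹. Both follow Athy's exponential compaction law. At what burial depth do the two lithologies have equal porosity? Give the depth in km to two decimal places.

2.67 km

Set φ₀ₐ e^(−cₐd) = φ₀ᵦ e^(−cᵦd) ⇒ ln(φ₀ₐ/φ₀ᵦ) = (cₐ − cᵦ)·d
d = ln(0.51/0.71) / (0.336 − 0.46) = -0.3309 / -0.124 = 2.668 km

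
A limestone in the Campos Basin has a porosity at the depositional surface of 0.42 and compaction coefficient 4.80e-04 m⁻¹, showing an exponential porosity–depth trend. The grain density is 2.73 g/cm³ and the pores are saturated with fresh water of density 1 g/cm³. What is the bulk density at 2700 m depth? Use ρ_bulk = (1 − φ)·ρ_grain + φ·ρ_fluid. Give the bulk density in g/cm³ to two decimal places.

Working in km (1 km = 1000 m; β in km⁻¹ = β in m⁻¹ × 1000):
Porosity at depth: phi = 0.42·exp(−0.48×2.7) = 0.42×0.2736 = 0.1149
Bulk density: ρ_b = (1−phi)ρ_g + phi·ρ_f = 0.8851×2.73 + 0.1149×1
       = 2.416 + 0.115 = 2.531 g/cm³

2.53 g/cm³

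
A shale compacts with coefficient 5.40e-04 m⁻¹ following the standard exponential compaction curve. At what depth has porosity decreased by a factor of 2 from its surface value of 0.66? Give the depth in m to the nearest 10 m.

Working in km (1 km = 1000 m; k in km⁻¹ = k in m⁻¹ × 1000):
n/n₀ = 1/2 ⇒ exp(−k·d) = 1/2 ⇒ d = ln(2) / k
d = 0.6931 / 0.54 = 1.284 km

1280 m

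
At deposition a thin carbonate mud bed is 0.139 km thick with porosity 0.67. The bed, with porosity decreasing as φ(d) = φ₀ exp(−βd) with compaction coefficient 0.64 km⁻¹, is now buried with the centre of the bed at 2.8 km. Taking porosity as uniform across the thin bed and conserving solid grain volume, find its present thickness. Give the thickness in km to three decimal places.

Porosity at 2.8 km: φ = 0.67·exp(−0.64×2.8) = 0.1116
Solid-volume conservation: h(1−φ) = h₀(1−φ₀) ⇒ h = h₀·(1−φ₀)/(1−φ)
h = 0.139 × (1 − 0.67)/(1 − 0.1116) = 0.139 × 0.3715 = 0.0516 km

0.052 km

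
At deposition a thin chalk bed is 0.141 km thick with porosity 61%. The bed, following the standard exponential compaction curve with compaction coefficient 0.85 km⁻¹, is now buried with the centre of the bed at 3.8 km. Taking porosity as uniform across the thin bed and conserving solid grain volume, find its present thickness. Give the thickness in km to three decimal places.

Porosity at 3.8 km: φ = 0.61·exp(−0.85×3.8) = 0.0241
Solid-volume conservation: h(1−φ) = h₀(1−φ₀) ⇒ h = h₀·(1−φ₀)/(1−φ)
h = 0.141 × (1 − 0.61)/(1 − 0.0241) = 0.141 × 0.3996 = 0.0563 km

0.056 km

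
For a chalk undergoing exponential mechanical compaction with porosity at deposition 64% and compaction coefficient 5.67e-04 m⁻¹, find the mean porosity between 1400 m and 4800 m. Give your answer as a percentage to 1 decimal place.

Working in km (1 km = 1000 m; β in km⁻¹ = β in m⁻¹ × 1000):
⟨φ⟩ = (1/(z₂−z₁)) ∫ φ₀ e^(−βz) dz = φ₀·(e^(−β·z₁) − e^(−β·z₂)) / (β·(z₂−z₁))
e^(−0.567×1.4) = 0.4521; e^(−0.567×4.8) = 0.0658
⟨φ⟩ = 0.64 × (0.4521 − 0.0658) / (0.567 × 3.4) = 0.64 × 0.2004 = 0.1283

12.8%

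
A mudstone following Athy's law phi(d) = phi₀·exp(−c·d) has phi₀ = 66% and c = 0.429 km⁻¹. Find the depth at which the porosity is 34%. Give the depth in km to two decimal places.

Invert Athy's law: d = ln(phi₀/phi) / c
d = ln(0.66/0.34) / 0.429 = ln(1.941) / 0.429 = 0.6633 / 0.429 = 1.546 km

1.55 km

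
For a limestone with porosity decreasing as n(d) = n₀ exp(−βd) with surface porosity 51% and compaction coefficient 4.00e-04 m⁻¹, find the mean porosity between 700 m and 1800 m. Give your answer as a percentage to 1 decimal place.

31.2%

Working in km (1 km = 1000 m; β in km⁻¹ = β in m⁻¹ × 1000):
⟨n⟩ = (1/(d₂−d₁)) ∫ n₀ e^(−βd) dd = n₀·(e^(−β·d₁) − e^(−β·d₂)) / (β·(d₂−d₁))
e^(−0.4×0.7) = 0.7558; e^(−0.4×1.8) = 0.4868
⟨n⟩ = 0.51 × (0.7558 − 0.4868) / (0.4 × 1.1) = 0.51 × 0.6114 = 0.3118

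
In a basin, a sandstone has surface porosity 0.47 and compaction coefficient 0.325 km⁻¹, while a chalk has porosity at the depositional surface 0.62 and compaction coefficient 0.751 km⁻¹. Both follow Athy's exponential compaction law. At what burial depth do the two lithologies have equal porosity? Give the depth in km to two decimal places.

0.65 km

Set phi₀ₐ e^(−cₐZ) = phi₀ᵦ e^(−cᵦZ) ⇒ ln(phi₀ₐ/phi₀ᵦ) = (cₐ − cᵦ)·Z
Z = ln(0.47/0.62) / (0.325 − 0.751) = -0.2770 / -0.426 = 0.650 km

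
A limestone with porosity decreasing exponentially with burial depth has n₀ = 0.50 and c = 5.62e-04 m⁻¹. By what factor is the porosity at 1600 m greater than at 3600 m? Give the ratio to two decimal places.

Working in km (1 km = 1000 m; c in km⁻¹ = c in m⁻¹ × 1000):
n(z₁)/n(z₂) = e^(−c·z₁)/e^(−c·z₂) = e^{c(z₂−z₁)}
= exp(0.562 × 2) = exp(1.124) = 3.0771

3.08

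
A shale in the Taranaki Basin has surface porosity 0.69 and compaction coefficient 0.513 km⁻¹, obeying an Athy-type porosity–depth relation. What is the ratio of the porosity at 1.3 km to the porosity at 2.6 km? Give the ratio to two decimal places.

1.95

φ(d₁)/φ(d₂) = e^(−k·d₁)/e^(−k·d₂) = e^{k(d₂−d₁)}
= exp(0.513 × 1.3) = exp(0.6669) = 1.9482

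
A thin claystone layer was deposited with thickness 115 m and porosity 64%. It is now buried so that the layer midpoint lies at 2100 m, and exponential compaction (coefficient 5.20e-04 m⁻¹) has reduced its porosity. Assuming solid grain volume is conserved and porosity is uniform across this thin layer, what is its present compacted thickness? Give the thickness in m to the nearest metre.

53 m

Working in km (1 km = 1000 m; k in km⁻¹ = k in m⁻¹ × 1000):
Porosity at 2.1 km: n = 0.64·exp(−0.52×2.1) = 0.2147
Solid-volume conservation: h(1−n) = h₀(1−n₀) ⇒ h = h₀·(1−n₀)/(1−n)
h = 0.115 × (1 − 0.64)/(1 − 0.2147) = 0.115 × 0.4585 = 0.0527 km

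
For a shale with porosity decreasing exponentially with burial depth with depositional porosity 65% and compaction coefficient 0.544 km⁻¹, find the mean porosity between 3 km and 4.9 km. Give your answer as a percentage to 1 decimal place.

⟨n⟩ = (1/(z₂−z₁)) ∫ n₀ e^(−cz) dz = n₀·(e^(−c·z₁) − e^(−c·z₂)) / (c·(z₂−z₁))
e^(−0.544×3) = 0.1955; e^(−0.544×4.9) = 0.0696
⟨n⟩ = 0.65 × (0.1955 − 0.0696) / (0.544 × 1.9) = 0.65 × 0.1219 = 0.0792

7.9%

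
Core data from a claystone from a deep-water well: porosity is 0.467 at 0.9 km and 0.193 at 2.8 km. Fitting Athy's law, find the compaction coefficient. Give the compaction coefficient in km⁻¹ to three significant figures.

0.465 km⁻¹

Athy: phi(d) = phi₀ e^(−βd) ⇒ phi₁/phi₂ = e^{β(d₂−d₁)} ⇒ β = ln(phi₁/phi₂)/(d₂−d₁)
β = ln(0.467/0.193) / (2.8 − 0.9) = ln(2.42) / 1.9 = 0.8836 / 1.9 = 0.4651 km⁻¹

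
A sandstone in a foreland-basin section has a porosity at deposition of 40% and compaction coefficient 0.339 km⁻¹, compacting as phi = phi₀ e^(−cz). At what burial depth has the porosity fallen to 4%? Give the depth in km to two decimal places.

6.79 km

Invert Athy's law: z = ln(phi₀/phi) / c
z = ln(0.4/0.04) / 0.339 = ln(10) / 0.339 = 2.3026 / 0.339 = 6.792 km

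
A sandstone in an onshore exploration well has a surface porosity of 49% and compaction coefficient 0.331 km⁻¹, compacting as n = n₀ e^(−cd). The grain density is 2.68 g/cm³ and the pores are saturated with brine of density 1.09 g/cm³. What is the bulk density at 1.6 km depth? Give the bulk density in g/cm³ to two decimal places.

Porosity at depth: n = 0.49·exp(−0.331×1.6) = 0.49×0.5888 = 0.2885
Bulk density: ρ_b = (1−n)ρ_g + n·ρ_f = 0.7115×2.68 + 0.2885×1.09
       = 1.907 + 0.314 = 2.221 g/cm³

2.22 g/cm³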